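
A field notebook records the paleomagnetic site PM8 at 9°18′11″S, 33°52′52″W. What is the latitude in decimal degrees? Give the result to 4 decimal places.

9° + 18′/60 + 11″/3600 = 9 + 0.30000 + 0.00306 = 9.3031°

9.3031°S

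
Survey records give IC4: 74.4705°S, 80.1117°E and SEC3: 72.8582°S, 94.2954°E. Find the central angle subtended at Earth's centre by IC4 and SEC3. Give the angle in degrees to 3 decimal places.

Δφ = 1.6123°,  Δλ = 14.1837°
a = sin²(Δφ/2) + cos φ₁ cos φ₂ sin²(Δλ/2) = 0.001401
c = 2·arcsin(√a) = 0.074871 rad = 4.2898°

4.290°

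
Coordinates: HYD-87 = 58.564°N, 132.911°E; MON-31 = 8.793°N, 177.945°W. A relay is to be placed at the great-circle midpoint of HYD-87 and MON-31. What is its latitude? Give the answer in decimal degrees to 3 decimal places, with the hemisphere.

Bx = cos φ₂ cos Δλ = 0.646472,  By = cos φ₂ sin Δλ = 0.747467
φₘ = atan2(sin φ₁ + sin φ₂, √((cos φ₁ + Bx)² + By²)) = 35.96165°
λₘ = λ₁ + atan2(By, cos φ₁ + Bx) = 165.52799°

35.962°N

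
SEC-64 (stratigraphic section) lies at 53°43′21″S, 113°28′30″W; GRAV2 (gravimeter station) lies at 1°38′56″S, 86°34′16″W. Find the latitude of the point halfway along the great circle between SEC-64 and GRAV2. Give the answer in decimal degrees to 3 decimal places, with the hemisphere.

28.302°S

SEC-64: φ = -53.72250°, λ = -113.47500°
GRAV2: φ = -1.64889°, λ = -86.57111°
Bx = cos φ₂ cos Δλ = 0.891398,  By = cos φ₂ sin Δλ = 0.452308
φₘ = atan2(sin φ₁ + sin φ₂, √((cos φ₁ + Bx)² + By²)) = -28.30171°
λₘ = λ₁ + atan2(By, cos φ₁ + Bx) = -96.51456°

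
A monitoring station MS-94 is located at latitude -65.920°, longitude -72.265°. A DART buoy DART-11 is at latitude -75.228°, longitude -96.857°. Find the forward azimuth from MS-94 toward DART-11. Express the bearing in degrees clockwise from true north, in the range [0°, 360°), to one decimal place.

Δλ = -24.5920°
y = sin Δλ · cos φ₂ = -0.106108
x = cos φ₁ sin φ₂ − sin φ₁ cos φ₂ cos Δλ = -0.182857
θ = atan2(y, x) = -149.8742° → 210.1258° (mod 360°)

210.1°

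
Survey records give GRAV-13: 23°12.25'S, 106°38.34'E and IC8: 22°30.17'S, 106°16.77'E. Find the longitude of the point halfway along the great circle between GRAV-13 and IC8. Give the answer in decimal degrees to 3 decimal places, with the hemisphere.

106.459°E

GRAV-13: φ = -23.20417°, λ = +106.63900°
IC8: φ = -22.50283°, λ = +106.27950°
Bx = cos φ₂ cos Δλ = 0.923842,  By = cos φ₂ sin Δλ = -0.005797
φₘ = atan2(sin φ₁ + sin φ₂, √((cos φ₁ + Bx)² + By²)) = -22.85360°
λₘ = λ₁ + atan2(By, cos φ₁ + Bx) = 106.45879°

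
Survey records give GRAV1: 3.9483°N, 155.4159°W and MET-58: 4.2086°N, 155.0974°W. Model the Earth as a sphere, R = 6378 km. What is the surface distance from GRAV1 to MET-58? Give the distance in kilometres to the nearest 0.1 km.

Δφ = 0.2603°,  Δλ = 0.3185°
a = sin²(Δφ/2) + cos φ₁ cos φ₂ sin²(Δλ/2) = 0.000013
c = 2·arcsin(√a) = 0.007168 rad = 0.4107°
d = R·c = 6378 × 0.007168 = 45.7 km

45.7 km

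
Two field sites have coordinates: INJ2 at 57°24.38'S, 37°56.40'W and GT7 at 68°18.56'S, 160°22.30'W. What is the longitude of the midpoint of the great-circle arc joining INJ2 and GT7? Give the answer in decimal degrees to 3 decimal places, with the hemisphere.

INJ2: φ = -57.40633°, λ = -37.94000°
GT7: φ = -68.30933°, λ = -160.37167°
Bx = cos φ₂ cos Δλ = -0.198212,  By = cos φ₂ sin Δλ = -0.311950
φₘ = atan2(sin φ₁ + sin φ₂, √((cos φ₁ + Bx)² + By²)) = -75.39170°
λₘ = λ₁ + atan2(By, cos φ₁ + Bx) = -80.43730°

80.437°W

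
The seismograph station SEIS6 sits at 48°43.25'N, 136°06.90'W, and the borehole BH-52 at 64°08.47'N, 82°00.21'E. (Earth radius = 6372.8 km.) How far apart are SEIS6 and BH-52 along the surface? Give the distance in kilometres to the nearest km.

7037 km

SEIS6: φ = +48.72083°, λ = -136.11500°
BH-52: φ = +64.14117°, λ = +82.00350°
Δφ = 15.4203°,  Δλ = -141.8815°
a = sin²(Δφ/2) + cos φ₁ cos φ₂ sin²(Δλ/2) = 0.275061
c = 2·arcsin(√a) = 1.104167 rad = 63.2641°
d = R·c = 6372.8 × 1.104167 = 7036.6 km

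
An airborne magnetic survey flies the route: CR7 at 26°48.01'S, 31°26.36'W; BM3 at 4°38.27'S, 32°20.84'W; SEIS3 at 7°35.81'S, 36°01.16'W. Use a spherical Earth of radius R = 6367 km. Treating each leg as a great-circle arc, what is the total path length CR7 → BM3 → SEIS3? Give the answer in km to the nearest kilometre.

2987 km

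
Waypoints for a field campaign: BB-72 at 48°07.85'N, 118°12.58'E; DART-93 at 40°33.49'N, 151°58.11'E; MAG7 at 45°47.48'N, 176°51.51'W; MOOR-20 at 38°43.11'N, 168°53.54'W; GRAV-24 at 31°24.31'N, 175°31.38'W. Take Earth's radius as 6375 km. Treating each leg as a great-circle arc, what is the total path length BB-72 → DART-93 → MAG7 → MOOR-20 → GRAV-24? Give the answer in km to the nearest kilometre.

7404 km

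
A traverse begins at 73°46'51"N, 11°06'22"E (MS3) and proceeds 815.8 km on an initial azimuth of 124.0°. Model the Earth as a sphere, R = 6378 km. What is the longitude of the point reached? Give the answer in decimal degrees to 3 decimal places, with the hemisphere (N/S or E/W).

28.124°E

MS3: φ = +73.78083°, λ = +11.10611°
δ = d/R = 815.8/6378 = 0.127908 rad
φ₂ = arcsin(sin φ₁ cos δ + cos φ₁ sin δ cos θ)
   = arcsin(0.96020·0.99183 + 0.27931·0.12756·-0.55919) = 68.81727°
λ₂ = λ₁ + atan2(sin θ sin δ cos φ₁, cos δ − sin φ₁ sin φ₂) = 28.12358°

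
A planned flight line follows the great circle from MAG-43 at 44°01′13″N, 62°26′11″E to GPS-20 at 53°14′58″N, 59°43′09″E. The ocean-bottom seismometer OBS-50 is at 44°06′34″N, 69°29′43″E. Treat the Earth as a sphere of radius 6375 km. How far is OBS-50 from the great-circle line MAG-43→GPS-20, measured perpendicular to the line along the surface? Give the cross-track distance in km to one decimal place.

560.6 km

MAG-43: φ = +44.02028°, λ = +62.43639°
GPS-20: φ = +53.24944°, λ = +59.71917°
OBS-50: φ = +44.10944°, λ = +69.49528°
δ₁₃ = central angle MAG-43→OBS-50 = 0.088513 rad  (haversine)
θ₁₃ = bearing MAG-43→OBS-50 = 86.538°,  θ₁₂ = bearing MAG-43→GPS-20 = 349.999°
dₓₜ = R·arcsin(sin δ₁₃ · sin(θ₁₃ − θ₁₂)) = 6375·arcsin(0.08840·sin(-263.461°)) = 560.590 km
|dₓₜ| = 560.590 km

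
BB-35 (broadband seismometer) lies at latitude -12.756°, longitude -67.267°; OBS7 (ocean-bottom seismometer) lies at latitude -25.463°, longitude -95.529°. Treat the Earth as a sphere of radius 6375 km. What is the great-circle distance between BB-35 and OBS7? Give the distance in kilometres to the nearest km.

3280 km

Δφ = -12.7070°,  Δλ = -28.2620°
a = sin²(Δφ/2) + cos φ₁ cos φ₂ sin²(Δλ/2) = 0.064732
c = 2·arcsin(√a) = 0.514508 rad = 29.4791°
d = R·c = 6375 × 0.514508 = 3280.0 km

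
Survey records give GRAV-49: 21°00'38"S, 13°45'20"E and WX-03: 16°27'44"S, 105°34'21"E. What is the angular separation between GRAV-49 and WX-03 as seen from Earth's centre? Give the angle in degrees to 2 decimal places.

85.80°

GRAV-49: φ = -21.01056°, λ = +13.75556°
WX-03: φ = -16.46222°, λ = +105.57250°
Δφ = 4.5483°,  Δλ = 91.8169°
a = sin²(Δφ/2) + cos φ₁ cos φ₂ sin²(Δλ/2) = 0.463390
c = 2·arcsin(√a) = 1.497512 rad = 85.8011°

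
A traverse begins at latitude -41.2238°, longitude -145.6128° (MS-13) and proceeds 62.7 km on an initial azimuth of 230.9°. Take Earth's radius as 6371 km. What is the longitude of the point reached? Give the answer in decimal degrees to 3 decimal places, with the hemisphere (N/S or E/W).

146.198°W

δ = d/R = 62.7/6371 = 0.009841 rad
φ₂ = arcsin(sin φ₁ cos δ + cos φ₁ sin δ cos θ)
   = arcsin(-0.65900·0.99995 + 0.75214·0.00984·-0.63068) = -41.57795°
λ₂ = λ₁ + atan2(sin θ sin δ cos φ₁, cos δ − sin φ₁ sin φ₂) = -146.19778°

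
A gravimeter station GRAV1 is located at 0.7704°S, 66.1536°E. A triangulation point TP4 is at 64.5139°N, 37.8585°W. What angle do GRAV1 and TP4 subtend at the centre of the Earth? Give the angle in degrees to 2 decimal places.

96.68°

Δφ = 65.2843°,  Δλ = -104.0121°
a = sin²(Δφ/2) + cos φ₁ cos φ₂ sin²(Δλ/2) = 0.558157
c = 2·arcsin(√a) = 1.687373 rad = 96.6794°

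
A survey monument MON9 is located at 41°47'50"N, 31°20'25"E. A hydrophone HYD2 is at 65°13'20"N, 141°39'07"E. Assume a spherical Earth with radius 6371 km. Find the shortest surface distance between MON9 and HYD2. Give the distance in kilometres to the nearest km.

6696 km

MON9: φ = +41.79722°, λ = +31.34028°
HYD2: φ = +65.22222°, λ = +141.65194°
Δφ = 23.4250°,  Δλ = 110.3117°
a = sin²(Δφ/2) + cos φ₁ cos φ₂ sin²(Δλ/2) = 0.251659
c = 2·arcsin(√a) = 1.051025 rad = 60.2193°
d = R·c = 6371 × 1.051025 = 6696.1 km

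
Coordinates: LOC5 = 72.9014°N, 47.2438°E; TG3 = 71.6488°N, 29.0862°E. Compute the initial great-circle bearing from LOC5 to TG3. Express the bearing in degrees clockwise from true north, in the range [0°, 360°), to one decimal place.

Δλ = -18.1576°
y = sin Δλ · cos φ₂ = -0.098114
x = cos φ₁ sin φ₂ − sin φ₁ cos φ₂ cos Δλ = -0.006875
θ = atan2(y, x) = -94.0083° → 265.9917° (mod 360°)

266.0°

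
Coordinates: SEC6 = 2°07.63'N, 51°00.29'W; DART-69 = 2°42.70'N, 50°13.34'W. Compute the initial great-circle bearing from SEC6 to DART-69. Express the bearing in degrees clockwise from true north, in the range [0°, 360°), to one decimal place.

SEC6: φ = +2.12717°, λ = -51.00483°
DART-69: φ = +2.71167°, λ = -50.22233°
Δλ = 0.7825°
y = sin Δλ · cos φ₂ = 0.013641
x = cos φ₁ sin φ₂ − sin φ₁ cos φ₂ cos Δλ = 0.010205
θ = atan2(y, x) = 53.2011° → 53.2011° (mod 360°)

53.2°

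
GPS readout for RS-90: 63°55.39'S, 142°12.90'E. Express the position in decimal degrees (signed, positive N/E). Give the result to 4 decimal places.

-63.9232°, +142.2150°

lat: 63.9232° S → -63.9232°
lon: 142.2150° E → +142.2150°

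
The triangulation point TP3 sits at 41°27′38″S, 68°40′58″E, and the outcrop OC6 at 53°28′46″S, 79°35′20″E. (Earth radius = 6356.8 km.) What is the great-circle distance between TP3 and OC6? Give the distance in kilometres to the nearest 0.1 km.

1560.4 km

TP3: φ = -41.46056°, λ = +68.68278°
OC6: φ = -53.47944°, λ = +79.58889°
Δφ = -12.0189°,  Δλ = 10.9061°
a = sin²(Δφ/2) + cos φ₁ cos φ₂ sin²(Δλ/2) = 0.014988
c = 2·arcsin(√a) = 0.245467 rad = 14.0642°
d = R·c = 6356.8 × 0.245467 = 1560.4 km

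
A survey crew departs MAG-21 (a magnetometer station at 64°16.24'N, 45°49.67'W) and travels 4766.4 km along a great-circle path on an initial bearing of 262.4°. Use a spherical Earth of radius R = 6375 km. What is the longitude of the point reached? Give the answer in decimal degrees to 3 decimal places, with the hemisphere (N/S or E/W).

105.180°W

MAG-21: φ = +64.27067°, λ = -45.82783°
δ = d/R = 4766.4/6375 = 0.747671 rad
φ₂ = arcsin(sin φ₁ cos δ + cos φ₁ sin δ cos θ)
   = arcsin(0.90085·0.73327 + 0.43412·0.67993·-0.13226) = 38.42836°
λ₂ = λ₁ + atan2(sin θ sin δ cos φ₁, cos δ − sin φ₁ sin φ₂) = -105.17995°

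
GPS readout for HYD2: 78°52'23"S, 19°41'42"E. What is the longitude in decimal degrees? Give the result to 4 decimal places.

19° + 41′/60 + 42″/3600 = 19 + 0.68333 + 0.01167 = 19.6950°

19.6950°E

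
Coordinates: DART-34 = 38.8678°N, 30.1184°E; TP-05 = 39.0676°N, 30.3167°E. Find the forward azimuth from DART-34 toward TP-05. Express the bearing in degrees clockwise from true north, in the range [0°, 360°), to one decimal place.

Δλ = 0.1983°
y = sin Δλ · cos φ₂ = 0.002687
x = cos φ₁ sin φ₂ − sin φ₁ cos φ₂ cos Δλ = 0.003490
θ = atan2(y, x) = 37.5937° → 37.5937° (mod 360°)

37.6°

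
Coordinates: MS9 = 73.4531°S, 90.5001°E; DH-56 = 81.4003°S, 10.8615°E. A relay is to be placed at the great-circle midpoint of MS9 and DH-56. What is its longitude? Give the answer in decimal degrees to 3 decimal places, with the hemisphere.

Bx = cos φ₂ cos Δλ = 0.026894,  By = cos φ₂ sin Δλ = -0.147092
φₘ = atan2(sin φ₁ + sin φ₂, √((cos φ₁ + Bx)² + By²)) = -79.96323°
λₘ = λ₁ + atan2(By, cos φ₁ + Bx) = 65.23698°

65.237°E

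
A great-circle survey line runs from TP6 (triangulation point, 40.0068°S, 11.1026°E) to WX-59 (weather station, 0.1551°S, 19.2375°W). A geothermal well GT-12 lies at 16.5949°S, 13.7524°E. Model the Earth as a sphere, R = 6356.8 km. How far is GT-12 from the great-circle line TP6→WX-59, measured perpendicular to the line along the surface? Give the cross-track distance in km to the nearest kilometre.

1939 km

δ₁₃ = central angle TP6→GT-12 = 0.410586 rad  (haversine)
θ₁₃ = bearing TP6→GT-12 = 6.373°,  θ₁₂ = bearing TP6→WX-59 = 317.578°
dₓₜ = R·arcsin(sin δ₁₃ · sin(θ₁₃ − θ₁₂)) = 6356.8·arcsin(0.39915·sin(-311.205°)) = 1938.884 km
|dₓₜ| = 1938.884 km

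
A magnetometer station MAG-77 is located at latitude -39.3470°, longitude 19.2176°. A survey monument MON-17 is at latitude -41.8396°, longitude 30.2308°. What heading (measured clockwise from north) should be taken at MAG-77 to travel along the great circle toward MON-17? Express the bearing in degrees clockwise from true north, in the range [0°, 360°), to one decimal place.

Δλ = 11.0132°
y = sin Δλ · cos φ₂ = 0.142324
x = cos φ₁ sin φ₂ − sin φ₁ cos φ₂ cos Δλ = -0.052190
θ = atan2(y, x) = 110.1377° → 110.1377° (mod 360°)

110.1°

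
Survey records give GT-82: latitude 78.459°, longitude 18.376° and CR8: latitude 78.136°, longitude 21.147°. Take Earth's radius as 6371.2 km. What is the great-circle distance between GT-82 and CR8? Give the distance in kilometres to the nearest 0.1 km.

Δφ = -0.3230°,  Δλ = 2.7710°
a = sin²(Δφ/2) + cos φ₁ cos φ₂ sin²(Δλ/2) = 0.000032
c = 2·arcsin(√a) = 0.011312 rad = 0.6482°
d = R·c = 6371.2 × 0.011312 = 72.1 km

72.1 km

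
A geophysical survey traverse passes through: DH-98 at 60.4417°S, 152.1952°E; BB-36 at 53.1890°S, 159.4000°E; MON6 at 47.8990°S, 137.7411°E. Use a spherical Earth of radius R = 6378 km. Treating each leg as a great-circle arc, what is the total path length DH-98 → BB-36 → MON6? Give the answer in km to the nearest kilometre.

2551 km

DH-98→BB-36: c = 0.143894 rad, d = 917.75 km
BB-36→MON6: c = 0.256125 rad, d = 1633.56 km
Total = 917.75 + 1633.56 = 2551.32 km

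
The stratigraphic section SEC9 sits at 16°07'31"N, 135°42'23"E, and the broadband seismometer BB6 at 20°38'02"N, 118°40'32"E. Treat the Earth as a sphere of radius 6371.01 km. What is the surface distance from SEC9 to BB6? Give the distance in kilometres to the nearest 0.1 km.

SEC9: φ = +16.12528°, λ = +135.70639°
BB6: φ = +20.63389°, λ = +118.67556°
Δφ = 4.5086°,  Δλ = -17.0308°
a = sin²(Δφ/2) + cos φ₁ cos φ₂ sin²(Δλ/2) = 0.021260
c = 2·arcsin(√a) = 0.292658 rad = 16.7680°
d = R·c = 6371.01 × 0.292658 = 1864.5 km

1864.5 km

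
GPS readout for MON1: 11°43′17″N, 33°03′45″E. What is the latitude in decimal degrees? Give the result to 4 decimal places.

11.7214°N

11° + 43′/60 + 17″/3600 = 11 + 0.71667 + 0.00472 = 11.7214°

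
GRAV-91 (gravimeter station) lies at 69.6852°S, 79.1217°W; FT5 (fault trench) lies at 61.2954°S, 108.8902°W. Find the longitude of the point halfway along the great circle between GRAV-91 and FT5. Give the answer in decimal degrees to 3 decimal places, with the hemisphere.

96.454°W

Bx = cos φ₂ cos Δλ = 0.416914,  By = cos φ₂ sin Δλ = -0.238464
φₘ = atan2(sin φ₁ + sin φ₂, √((cos φ₁ + Bx)² + By²)) = -66.20083°
λₘ = λ₁ + atan2(By, cos φ₁ + Bx) = -96.45426°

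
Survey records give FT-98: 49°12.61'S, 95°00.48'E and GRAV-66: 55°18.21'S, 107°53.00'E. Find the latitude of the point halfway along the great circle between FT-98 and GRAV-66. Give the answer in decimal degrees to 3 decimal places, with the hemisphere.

FT-98: φ = -49.21017°, λ = +95.00800°
GRAV-66: φ = -55.30350°, λ = +107.88333°
Bx = cos φ₂ cos Δλ = 0.554917,  By = cos φ₂ sin Δλ = 0.126842
φₘ = atan2(sin φ₁ + sin φ₂, √((cos φ₁ + Bx)² + By²)) = -52.43129°
λₘ = λ₁ + atan2(By, cos φ₁ + Bx) = 101.00117°

52.431°S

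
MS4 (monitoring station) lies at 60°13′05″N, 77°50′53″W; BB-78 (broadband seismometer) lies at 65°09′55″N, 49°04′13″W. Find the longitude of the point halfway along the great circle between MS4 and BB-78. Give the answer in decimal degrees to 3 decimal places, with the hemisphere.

64.689°W

MS4: φ = +60.21806°, λ = -77.84806°
BB-78: φ = +65.16528°, λ = -49.07028°
Bx = cos φ₂ cos Δλ = 0.368129,  By = cos φ₂ sin Δλ = 0.202195
φₘ = atan2(sin φ₁ + sin φ₂, √((cos φ₁ + Bx)² + By²)) = 63.42388°
λₘ = λ₁ + atan2(By, cos φ₁ + Bx) = -64.68883°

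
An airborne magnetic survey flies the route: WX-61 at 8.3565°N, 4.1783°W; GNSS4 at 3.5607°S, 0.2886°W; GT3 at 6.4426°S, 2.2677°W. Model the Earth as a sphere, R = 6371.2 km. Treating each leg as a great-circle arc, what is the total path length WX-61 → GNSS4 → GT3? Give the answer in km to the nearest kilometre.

1782 km

WX-61→GNSS4: c = 0.218737 rad, d = 1393.61 km
GNSS4→GT3: c = 0.060941 rad, d = 388.27 km
Total = 1393.61 + 388.27 = 1781.88 km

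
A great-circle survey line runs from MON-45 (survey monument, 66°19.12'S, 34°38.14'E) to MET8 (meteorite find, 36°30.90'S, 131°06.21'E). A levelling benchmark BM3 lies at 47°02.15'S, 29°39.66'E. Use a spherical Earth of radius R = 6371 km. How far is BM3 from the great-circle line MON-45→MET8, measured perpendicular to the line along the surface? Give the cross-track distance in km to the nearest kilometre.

MON-45: φ = -66.31867°, λ = +34.63567°
MET8: φ = -36.51500°, λ = +131.10350°
BM3: φ = -47.03583°, λ = +29.66100°
δ₁₃ = central angle MON-45→BM3 = 0.339658 rad  (haversine)
θ₁₃ = bearing MON-45→BM3 = 349.782°,  θ₁₂ = bearing MON-45→MET8 = 111.954°
dₓₜ = R·arcsin(sin δ₁₃ · sin(θ₁₃ − θ₁₂)) = 6371·arcsin(0.33316·sin(237.828°)) = -1821.387 km
|dₓₜ| = 1821.387 km

1821 km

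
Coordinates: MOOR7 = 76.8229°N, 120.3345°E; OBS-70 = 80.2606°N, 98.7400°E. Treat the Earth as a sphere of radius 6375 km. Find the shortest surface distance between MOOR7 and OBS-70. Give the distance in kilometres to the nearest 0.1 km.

605.4 km

Δφ = 3.4377°,  Δλ = -21.5945°
a = sin²(Δφ/2) + cos φ₁ cos φ₂ sin²(Δλ/2) = 0.002253
c = 2·arcsin(√a) = 0.094969 rad = 5.4413°
d = R·c = 6375 × 0.094969 = 605.4 km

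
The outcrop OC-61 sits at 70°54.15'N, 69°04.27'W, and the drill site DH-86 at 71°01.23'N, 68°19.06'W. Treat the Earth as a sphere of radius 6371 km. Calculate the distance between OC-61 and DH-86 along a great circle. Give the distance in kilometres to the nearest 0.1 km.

30.3 km

OC-61: φ = +70.90250°, λ = -69.07117°
DH-86: φ = +71.02050°, λ = -68.31767°
Δφ = 0.1180°,  Δλ = 0.7535°
a = sin²(Δφ/2) + cos φ₁ cos φ₂ sin²(Δλ/2) = 0.000006
c = 2·arcsin(√a) = 0.004759 rad = 0.2726°
d = R·c = 6371 × 0.004759 = 30.3 km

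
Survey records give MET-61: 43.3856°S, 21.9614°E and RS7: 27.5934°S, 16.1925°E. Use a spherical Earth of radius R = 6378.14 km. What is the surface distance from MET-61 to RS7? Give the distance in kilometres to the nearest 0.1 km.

Δφ = 15.7922°,  Δλ = -5.7689°
a = sin²(Δφ/2) + cos φ₁ cos φ₂ sin²(Δλ/2) = 0.020503
c = 2·arcsin(√a) = 0.287369 rad = 16.4650°
d = R·c = 6378.14 × 0.287369 = 1832.9 km

1832.9 km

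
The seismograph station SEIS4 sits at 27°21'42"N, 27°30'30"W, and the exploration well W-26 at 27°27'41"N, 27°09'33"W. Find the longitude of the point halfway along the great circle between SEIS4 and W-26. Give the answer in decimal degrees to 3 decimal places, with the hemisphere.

SEIS4: φ = +27.36167°, λ = -27.50833°
W-26: φ = +27.46139°, λ = -27.15917°
Bx = cos φ₂ cos Δλ = 0.887305,  By = cos φ₂ sin Δλ = 0.005407
φₘ = atan2(sin φ₁ + sin φ₂, √((cos φ₁ + Bx)² + By²)) = 27.41164°
λₘ = λ₁ + atan2(By, cos φ₁ + Bx) = -27.33383°

27.334°W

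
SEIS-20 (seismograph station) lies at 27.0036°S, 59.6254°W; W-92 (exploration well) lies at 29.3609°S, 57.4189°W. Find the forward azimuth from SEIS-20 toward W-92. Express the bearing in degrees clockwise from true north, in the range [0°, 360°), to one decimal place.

Δλ = 2.2065°
y = sin Δλ · cos φ₂ = 0.033556
x = cos φ₁ sin φ₂ − sin φ₁ cos φ₂ cos Δλ = -0.041424
θ = atan2(y, x) = 140.9910° → 140.9910° (mod 360°)

141.0°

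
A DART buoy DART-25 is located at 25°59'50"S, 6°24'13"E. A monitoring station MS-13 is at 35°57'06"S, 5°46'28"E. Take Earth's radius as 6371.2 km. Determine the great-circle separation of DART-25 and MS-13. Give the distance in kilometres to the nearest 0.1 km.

DART-25: φ = -25.99722°, λ = +6.40361°
MS-13: φ = -35.95167°, λ = +5.77444°
Δφ = -9.9544°,  Δλ = -0.6292°
a = sin²(Δφ/2) + cos φ₁ cos φ₂ sin²(Δλ/2) = 0.007549
c = 2·arcsin(√a) = 0.173991 rad = 9.9690°
d = R·c = 6371.2 × 0.173991 = 1108.5 km

1108.5 km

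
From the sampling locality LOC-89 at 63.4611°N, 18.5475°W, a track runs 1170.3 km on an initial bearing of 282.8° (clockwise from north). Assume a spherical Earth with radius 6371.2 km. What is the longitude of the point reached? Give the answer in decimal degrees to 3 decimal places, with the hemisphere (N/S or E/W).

δ = d/R = 1170.3/6371.2 = 0.183686 rad
φ₂ = arcsin(sin φ₁ cos δ + cos φ₁ sin δ cos θ)
   = arcsin(0.89463·0.98318 + 0.44681·0.18265·0.22155) = 63.85240°
λ₂ = λ₁ + atan2(sin θ sin δ cos φ₁, cos δ − sin φ₁ sin φ₂) = -42.38719°

42.387°W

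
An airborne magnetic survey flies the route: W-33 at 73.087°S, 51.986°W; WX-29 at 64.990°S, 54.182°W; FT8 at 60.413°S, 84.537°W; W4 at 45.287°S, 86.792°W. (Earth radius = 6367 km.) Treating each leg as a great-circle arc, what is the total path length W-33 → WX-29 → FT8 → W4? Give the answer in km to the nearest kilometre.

4201 km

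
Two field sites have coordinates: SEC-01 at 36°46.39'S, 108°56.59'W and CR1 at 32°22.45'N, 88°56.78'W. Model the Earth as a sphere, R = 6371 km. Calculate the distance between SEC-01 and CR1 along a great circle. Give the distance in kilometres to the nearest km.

SEC-01: φ = -36.77317°, λ = -108.94317°
CR1: φ = +32.37417°, λ = -88.94633°
Δφ = 69.1473°,  Δλ = 19.9968°
a = sin²(Δφ/2) + cos φ₁ cos φ₂ sin²(Δλ/2) = 0.342410
c = 2·arcsin(√a) = 1.250150 rad = 71.6283°
d = R·c = 6371 × 1.250150 = 7964.7 km

7965 km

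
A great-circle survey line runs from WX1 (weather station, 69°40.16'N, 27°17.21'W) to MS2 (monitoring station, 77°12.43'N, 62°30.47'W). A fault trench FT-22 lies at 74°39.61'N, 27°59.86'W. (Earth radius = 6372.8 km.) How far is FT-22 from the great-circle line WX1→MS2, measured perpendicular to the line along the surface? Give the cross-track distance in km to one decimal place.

317.5 km

WX1: φ = +69.66933°, λ = -27.28683°
MS2: φ = +77.20717°, λ = -62.50783°
FT-22: φ = +74.66017°, λ = -27.99767°
δ₁₃ = central angle WX1→FT-22 = 0.087188 rad  (haversine)
θ₁₃ = bearing WX1→FT-22 = 357.840°,  θ₁₂ = bearing WX1→MS2 = 322.955°
dₓₜ = R·arcsin(sin δ₁₃ · sin(θ₁₃ − θ₁₂)) = 6372.8·arcsin(0.08708·sin(34.885°)) = 317.512 km
|dₓₜ| = 317.512 km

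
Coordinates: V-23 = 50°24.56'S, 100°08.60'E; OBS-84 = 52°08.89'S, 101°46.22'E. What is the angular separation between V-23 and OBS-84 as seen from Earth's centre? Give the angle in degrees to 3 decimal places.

2.015°

V-23: φ = -50.40933°, λ = +100.14333°
OBS-84: φ = -52.14817°, λ = +101.77033°
Δφ = -1.7388°,  Δλ = 1.6270°
a = sin²(Δφ/2) + cos φ₁ cos φ₂ sin²(Δλ/2) = 0.000309
c = 2·arcsin(√a) = 0.035162 rad = 2.0147°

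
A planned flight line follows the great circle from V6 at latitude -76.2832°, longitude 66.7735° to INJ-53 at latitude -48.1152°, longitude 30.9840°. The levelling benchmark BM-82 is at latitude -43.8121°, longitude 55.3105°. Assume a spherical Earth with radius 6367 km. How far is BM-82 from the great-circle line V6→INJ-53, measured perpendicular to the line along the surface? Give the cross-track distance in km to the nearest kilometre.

1899 km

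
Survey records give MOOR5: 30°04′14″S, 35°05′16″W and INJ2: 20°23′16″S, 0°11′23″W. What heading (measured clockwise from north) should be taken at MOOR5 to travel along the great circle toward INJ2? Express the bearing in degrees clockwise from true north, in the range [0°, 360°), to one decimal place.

MOOR5: φ = -30.07056°, λ = -35.08778°
INJ2: φ = -20.38778°, λ = -0.18972°
Δλ = 34.8981°
y = sin Δλ · cos φ₂ = 0.536278
x = cos φ₁ sin φ₂ − sin φ₁ cos φ₂ cos Δλ = 0.083732
θ = atan2(y, x) = 81.1258° → 81.1258° (mod 360°)

81.1°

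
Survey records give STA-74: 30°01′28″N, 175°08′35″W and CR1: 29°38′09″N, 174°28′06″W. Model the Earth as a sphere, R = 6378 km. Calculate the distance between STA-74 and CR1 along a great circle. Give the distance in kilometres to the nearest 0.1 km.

STA-74: φ = +30.02444°, λ = -175.14306°
CR1: φ = +29.63583°, λ = -174.46833°
Δφ = -0.3886°,  Δλ = 0.6747°
a = sin²(Δφ/2) + cos φ₁ cos φ₂ sin²(Δλ/2) = 0.000038
c = 2·arcsin(√a) = 0.012262 rad = 0.7026°
d = R·c = 6378 × 0.012262 = 78.2 km

78.2 km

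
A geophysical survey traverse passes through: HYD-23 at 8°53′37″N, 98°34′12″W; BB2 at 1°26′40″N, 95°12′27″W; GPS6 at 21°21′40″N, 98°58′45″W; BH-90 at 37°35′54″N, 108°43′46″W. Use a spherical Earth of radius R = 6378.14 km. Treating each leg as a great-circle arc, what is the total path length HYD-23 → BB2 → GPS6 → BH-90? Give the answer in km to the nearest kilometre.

HYD-23: φ = +8.89361°, λ = -98.57000°
BB2: φ = +1.44444°, λ = -95.20750°
GPS6: φ = +21.36111°, λ = -98.97917°
BH-90: φ = +37.59833°, λ = -108.72944°
HYD-23→BB2: c = 0.142529 rad, d = 909.07 km
BB2→GPS6: c = 0.353483 rad, d = 2254.57 km
GPS6→BH-90: c = 0.319305 rad, d = 2036.57 km
Total = 909.07 + 2254.57 + 2036.57 = 5200.21 km

5200 km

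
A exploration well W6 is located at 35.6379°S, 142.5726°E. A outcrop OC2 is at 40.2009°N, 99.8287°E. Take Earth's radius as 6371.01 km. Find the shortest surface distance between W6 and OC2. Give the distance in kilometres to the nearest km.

9499 km

Δφ = 75.8388°,  Δλ = -42.7439°
a = sin²(Δφ/2) + cos φ₁ cos φ₂ sin²(Δλ/2) = 0.460111
c = 2·arcsin(√a) = 1.490933 rad = 85.4241°
d = R·c = 6371.01 × 1.490933 = 9498.7 km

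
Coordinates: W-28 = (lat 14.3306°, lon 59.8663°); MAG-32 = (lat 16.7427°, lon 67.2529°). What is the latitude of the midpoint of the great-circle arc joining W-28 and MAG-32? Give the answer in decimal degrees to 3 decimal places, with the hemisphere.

15.567°N

Bx = cos φ₂ cos Δλ = 0.949661,  By = cos φ₂ sin Δλ = 0.123114
φₘ = atan2(sin φ₁ + sin φ₂, √((cos φ₁ + Bx)² + By²)) = 15.56742°
λₘ = λ₁ + atan2(By, cos φ₁ + Bx) = 63.53795°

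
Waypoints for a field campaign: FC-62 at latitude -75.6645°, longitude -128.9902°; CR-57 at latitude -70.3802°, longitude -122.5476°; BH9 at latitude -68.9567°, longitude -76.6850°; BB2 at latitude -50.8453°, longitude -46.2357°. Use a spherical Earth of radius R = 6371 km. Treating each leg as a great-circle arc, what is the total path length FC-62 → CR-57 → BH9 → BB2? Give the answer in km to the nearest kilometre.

4938 km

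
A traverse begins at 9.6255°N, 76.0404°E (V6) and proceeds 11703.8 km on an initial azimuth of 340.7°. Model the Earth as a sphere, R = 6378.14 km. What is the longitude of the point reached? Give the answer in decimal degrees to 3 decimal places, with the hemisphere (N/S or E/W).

66.056°W

δ = d/R = 11703.8/6378.14 = 1.834986 rad
φ₂ = arcsin(sin φ₁ cos δ + cos φ₁ sin δ cos θ)
   = arcsin(0.16721·-0.26113 + 0.98592·0.96530·0.94380) = 58.71188°
λ₂ = λ₁ + atan2(sin θ sin δ cos φ₁, cos δ − sin φ₁ sin φ₂) = -66.05639°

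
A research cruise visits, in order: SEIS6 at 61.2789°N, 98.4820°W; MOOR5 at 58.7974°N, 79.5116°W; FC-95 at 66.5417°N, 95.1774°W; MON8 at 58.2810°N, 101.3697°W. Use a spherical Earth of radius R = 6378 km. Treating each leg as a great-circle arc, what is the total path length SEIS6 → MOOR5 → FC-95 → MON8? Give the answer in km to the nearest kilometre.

SEIS6→MOOR5: c = 0.170260 rad, d = 1085.92 km
MOOR5→FC-95: c = 0.183460 rad, d = 1170.11 km
FC-95→MON8: c = 0.152440 rad, d = 972.26 km
Total = 1085.92 + 1170.11 + 972.26 = 3228.29 km

3228 km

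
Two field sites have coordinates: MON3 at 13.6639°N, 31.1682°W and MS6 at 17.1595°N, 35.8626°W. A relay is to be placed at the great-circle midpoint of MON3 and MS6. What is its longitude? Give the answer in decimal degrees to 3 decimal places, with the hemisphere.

33.496°W

Bx = cos φ₂ cos Δλ = 0.952282,  By = cos φ₂ sin Δλ = -0.078198
φₘ = atan2(sin φ₁ + sin φ₂, √((cos φ₁ + Bx)² + By²)) = 15.42402°
λₘ = λ₁ + atan2(By, cos φ₁ + Bx) = -33.49564°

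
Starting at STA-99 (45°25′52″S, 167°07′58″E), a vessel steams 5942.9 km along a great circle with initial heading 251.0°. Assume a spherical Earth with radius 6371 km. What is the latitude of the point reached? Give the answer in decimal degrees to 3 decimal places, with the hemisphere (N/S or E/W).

37.433°S

STA-99: φ = -45.43111°, λ = +167.13278°
δ = d/R = 5942.9/6371 = 0.932805 rad
φ₂ = arcsin(sin φ₁ cos δ + cos φ₁ sin δ cos θ)
   = arcsin(-0.71241·0.59558 + 0.70177·0.80329·-0.32557) = -37.43265°
λ₂ = λ₁ + atan2(sin θ sin δ cos φ₁, cos δ − sin φ₁ sin φ₂) = 94.09381°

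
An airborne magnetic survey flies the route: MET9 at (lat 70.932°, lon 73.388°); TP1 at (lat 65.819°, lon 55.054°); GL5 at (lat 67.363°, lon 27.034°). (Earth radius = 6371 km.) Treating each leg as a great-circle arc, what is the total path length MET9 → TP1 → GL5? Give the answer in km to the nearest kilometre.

2175 km

MET9→TP1: c = 0.146910 rad, d = 935.97 km
TP1→GL5: c = 0.194437 rad, d = 1238.76 km
Total = 935.97 + 1238.76 = 2174.72 km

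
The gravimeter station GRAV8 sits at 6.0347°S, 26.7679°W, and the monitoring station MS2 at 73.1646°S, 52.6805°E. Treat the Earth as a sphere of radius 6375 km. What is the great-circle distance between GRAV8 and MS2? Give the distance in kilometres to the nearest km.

9032 km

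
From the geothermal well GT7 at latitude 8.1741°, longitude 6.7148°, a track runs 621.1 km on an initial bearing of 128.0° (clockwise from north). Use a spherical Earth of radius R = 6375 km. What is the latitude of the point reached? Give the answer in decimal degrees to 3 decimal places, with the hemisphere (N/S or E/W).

4.717°N

δ = d/R = 621.1/6375 = 0.097427 rad
φ₂ = arcsin(sin φ₁ cos δ + cos φ₁ sin δ cos θ)
   = arcsin(0.14218·0.99526 + 0.98984·0.09727·-0.61566) = 4.71665°
λ₂ = λ₁ + atan2(sin θ sin δ cos φ₁, cos δ − sin φ₁ sin φ₂) = 11.12594°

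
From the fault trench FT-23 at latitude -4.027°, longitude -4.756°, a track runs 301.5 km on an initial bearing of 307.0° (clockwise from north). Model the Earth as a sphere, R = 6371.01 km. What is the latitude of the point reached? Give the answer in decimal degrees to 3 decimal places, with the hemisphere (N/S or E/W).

2.393°S

δ = d/R = 301.5/6371.01 = 0.047324 rad
φ₂ = arcsin(sin φ₁ cos δ + cos φ₁ sin δ cos θ)
   = arcsin(-0.07023·0.99888 + 0.99753·0.04731·0.60182) = -2.39272°
λ₂ = λ₁ + atan2(sin θ sin δ cos φ₁, cos δ − sin φ₁ sin φ₂) = -6.92306°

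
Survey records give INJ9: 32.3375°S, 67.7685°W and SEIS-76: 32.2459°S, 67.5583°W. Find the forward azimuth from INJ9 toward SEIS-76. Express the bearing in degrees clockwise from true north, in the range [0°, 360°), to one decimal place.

Δλ = 0.2102°
y = sin Δλ · cos φ₂ = 0.003103
x = cos φ₁ sin φ₂ − sin φ₁ cos φ₂ cos Δλ = 0.001596
θ = atan2(y, x) = 62.7849° → 62.7849° (mod 360°)

62.8°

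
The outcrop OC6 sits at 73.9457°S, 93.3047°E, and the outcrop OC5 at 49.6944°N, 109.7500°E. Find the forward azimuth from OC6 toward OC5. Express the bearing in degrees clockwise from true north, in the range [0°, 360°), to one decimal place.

12.8°

Δλ = 16.4453°
y = sin Δλ · cos φ₂ = 0.183127
x = cos φ₁ sin φ₂ − sin φ₁ cos φ₂ cos Δλ = 0.807103
θ = atan2(y, x) = 12.7837° → 12.7837° (mod 360°)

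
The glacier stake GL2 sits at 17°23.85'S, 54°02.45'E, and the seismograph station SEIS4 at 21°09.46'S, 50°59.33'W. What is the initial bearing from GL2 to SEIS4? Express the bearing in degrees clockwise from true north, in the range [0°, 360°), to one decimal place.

245.2°

GL2: φ = -17.39750°, λ = +54.04083°
SEIS4: φ = -21.15767°, λ = -50.98883°
Δλ = -105.0297°
y = sin Δλ · cos φ₂ = -0.900688
x = cos φ₁ sin φ₂ − sin φ₁ cos φ₂ cos Δλ = -0.416734
θ = atan2(y, x) = -114.8292° → 245.1708° (mod 360°)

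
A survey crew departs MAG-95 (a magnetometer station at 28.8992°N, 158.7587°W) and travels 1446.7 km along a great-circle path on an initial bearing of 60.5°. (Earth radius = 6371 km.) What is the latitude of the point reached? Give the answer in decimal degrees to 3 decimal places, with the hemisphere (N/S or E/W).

δ = d/R = 1446.7/6371 = 0.227076 rad
φ₂ = arcsin(sin φ₁ cos δ + cos φ₁ sin δ cos θ)
   = arcsin(0.48327·0.97433 + 0.87547·0.22513·0.49242) = 34.60517°
λ₂ = λ₁ + atan2(sin θ sin δ cos φ₁, cos δ − sin φ₁ sin φ₂) = -144.98671°

34.605°N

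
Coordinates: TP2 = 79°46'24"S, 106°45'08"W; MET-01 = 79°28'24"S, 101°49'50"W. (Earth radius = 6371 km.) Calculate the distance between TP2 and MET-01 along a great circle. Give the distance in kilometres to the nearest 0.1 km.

104.0 km

TP2: φ = -79.77333°, λ = -106.75222°
MET-01: φ = -79.47333°, λ = -101.83056°
Δφ = 0.3000°,  Δλ = 4.9217°
a = sin²(Δφ/2) + cos φ₁ cos φ₂ sin²(Δλ/2) = 0.000067
c = 2·arcsin(√a) = 0.016328 rad = 0.9355°
d = R·c = 6371 × 0.016328 = 104.0 km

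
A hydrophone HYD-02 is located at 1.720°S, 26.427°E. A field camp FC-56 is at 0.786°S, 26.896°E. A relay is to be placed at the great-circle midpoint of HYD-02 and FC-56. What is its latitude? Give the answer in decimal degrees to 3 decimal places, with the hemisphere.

1.253°S

Bx = cos φ₂ cos Δλ = 0.999872,  By = cos φ₂ sin Δλ = 0.008185
φₘ = atan2(sin φ₁ + sin φ₂, √((cos φ₁ + Bx)² + By²)) = -1.25301°
λₘ = λ₁ + atan2(By, cos φ₁ + Bx) = 26.66154°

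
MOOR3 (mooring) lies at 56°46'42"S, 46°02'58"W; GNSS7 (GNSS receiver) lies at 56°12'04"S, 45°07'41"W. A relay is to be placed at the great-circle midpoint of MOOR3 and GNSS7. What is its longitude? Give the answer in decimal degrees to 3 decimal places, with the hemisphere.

MOOR3: φ = -56.77833°, λ = -46.04944°
GNSS7: φ = -56.20111°, λ = -45.12806°
Bx = cos φ₂ cos Δλ = 0.556208,  By = cos φ₂ sin Δλ = 0.008945
φₘ = atan2(sin φ₁ + sin φ₂, √((cos φ₁ + Bx)² + By²)) = -56.49057°
λₘ = λ₁ + atan2(By, cos φ₁ + Bx) = -45.58525°

45.585°W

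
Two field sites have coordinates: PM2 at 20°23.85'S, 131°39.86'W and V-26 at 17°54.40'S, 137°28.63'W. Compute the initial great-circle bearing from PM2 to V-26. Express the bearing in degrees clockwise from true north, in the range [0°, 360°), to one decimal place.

293.4°

PM2: φ = -20.39750°, λ = -131.66433°
V-26: φ = -17.90667°, λ = -137.47717°
Δλ = -5.8128°
y = sin Δλ · cos φ₂ = -0.096373
x = cos φ₁ sin φ₂ − sin φ₁ cos φ₂ cos Δλ = 0.041754
θ = atan2(y, x) = -66.5750° → 293.4250° (mod 360°)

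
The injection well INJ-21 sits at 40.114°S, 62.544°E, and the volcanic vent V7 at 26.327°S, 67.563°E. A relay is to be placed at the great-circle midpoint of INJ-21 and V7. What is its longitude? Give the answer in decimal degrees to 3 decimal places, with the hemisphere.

Bx = cos φ₂ cos Δλ = 0.892841,  By = cos φ₂ sin Δλ = 0.078412
φₘ = atan2(sin φ₁ + sin φ₂, √((cos φ₁ + Bx)² + By²)) = -33.24554°
λₘ = λ₁ + atan2(By, cos φ₁ + Bx) = 65.25232°

65.252°E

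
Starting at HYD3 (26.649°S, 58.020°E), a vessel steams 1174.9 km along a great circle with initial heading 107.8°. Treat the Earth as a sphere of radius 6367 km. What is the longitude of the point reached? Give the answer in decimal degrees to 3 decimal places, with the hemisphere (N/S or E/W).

69.589°E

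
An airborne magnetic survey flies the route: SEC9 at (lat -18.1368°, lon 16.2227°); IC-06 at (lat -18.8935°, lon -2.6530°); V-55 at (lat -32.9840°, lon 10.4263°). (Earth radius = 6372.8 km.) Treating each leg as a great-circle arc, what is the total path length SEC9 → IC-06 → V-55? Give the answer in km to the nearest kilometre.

4029 km

SEC9→IC-06: c = 0.312523 rad, d = 1991.65 km
IC-06→V-55: c = 0.319719 rad, d = 2037.50 km
Total = 1991.65 + 2037.50 = 4029.15 km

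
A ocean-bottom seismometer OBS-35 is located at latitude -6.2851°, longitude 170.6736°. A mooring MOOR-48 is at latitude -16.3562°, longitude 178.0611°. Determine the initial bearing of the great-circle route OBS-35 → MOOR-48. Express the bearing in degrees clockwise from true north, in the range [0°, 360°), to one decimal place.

144.9°

Δλ = 7.3875°
y = sin Δλ · cos φ₂ = 0.123376
x = cos φ₁ sin φ₂ − sin φ₁ cos φ₂ cos Δλ = -0.175742
θ = atan2(y, x) = 144.9301° → 144.9301° (mod 360°)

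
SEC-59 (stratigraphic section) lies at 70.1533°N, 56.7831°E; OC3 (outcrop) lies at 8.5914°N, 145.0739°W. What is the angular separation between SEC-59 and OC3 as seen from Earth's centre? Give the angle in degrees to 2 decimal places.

99.85°

Δφ = -61.5619°,  Δλ = 158.1430°
a = sin²(Δφ/2) + cos φ₁ cos φ₂ sin²(Δλ/2) = 0.585525
c = 2·arcsin(√a) = 1.742692 rad = 99.8489°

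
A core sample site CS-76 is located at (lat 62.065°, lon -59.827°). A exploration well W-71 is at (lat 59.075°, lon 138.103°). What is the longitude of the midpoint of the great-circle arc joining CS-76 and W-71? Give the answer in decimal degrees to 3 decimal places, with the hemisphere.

Bx = cos φ₂ cos Δλ = -0.488956,  By = cos φ₂ sin Δλ = -0.158211
φₘ = atan2(sin φ₁ + sin φ₂, √((cos φ₁ + Bx)² + By²)) = 84.76542°
λₘ = λ₁ + atan2(By, cos φ₁ + Bx) = -157.20520°

157.205°W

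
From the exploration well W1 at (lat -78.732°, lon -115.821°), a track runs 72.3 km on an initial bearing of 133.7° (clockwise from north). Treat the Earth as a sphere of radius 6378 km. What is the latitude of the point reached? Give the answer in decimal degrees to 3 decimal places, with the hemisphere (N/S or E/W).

79.171°S

δ = d/R = 72.3/6378 = 0.011336 rad
φ₂ = arcsin(sin φ₁ cos δ + cos φ₁ sin δ cos θ)
   = arcsin(-0.98072·0.99994 + 0.19540·0.01134·-0.69088) = -79.17067°
λ₂ = λ₁ + atan2(sin θ sin δ cos φ₁, cos δ − sin φ₁ sin φ₂) = -113.32104°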